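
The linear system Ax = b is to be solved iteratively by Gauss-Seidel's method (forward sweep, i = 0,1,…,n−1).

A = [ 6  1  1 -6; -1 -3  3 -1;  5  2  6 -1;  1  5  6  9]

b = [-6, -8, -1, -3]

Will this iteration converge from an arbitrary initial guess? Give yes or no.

yes

Let D = diag(6, -3, 6, 9); L, U the strict triangles.
T_GS = -(D+L)⁻¹U: row 0 first, T[0,3] = -(-6)/(6) = +1.0000; later rows by forward substitution.
  T[0,:] = [+0.0000 -0.1667 -0.1667 +1.0000]
  T[1,:] = [+0.0000 +0.0556 +1.0556 -0.6667]
  T[2,:] = [+0.0000 +0.1204 -0.2130 -0.4444]
  T[3,:] = [+0.0000 -0.0926 -0.4259 +0.5556]
|eigenvalues of T|: 0.9204, 0.5158, 0.0065, 0.0000.
spectral radius ρ = 0.9204; 0.9204 < 1: convergent.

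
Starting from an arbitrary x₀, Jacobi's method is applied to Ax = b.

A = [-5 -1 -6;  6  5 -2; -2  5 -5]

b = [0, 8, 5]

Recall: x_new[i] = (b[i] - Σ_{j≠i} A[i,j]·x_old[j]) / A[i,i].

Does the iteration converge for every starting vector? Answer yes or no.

A = D + L + U where D = diag(-5, 5, -5).
T_J = -D⁻¹(L+U): T[1,0] = -(6)/(5) = -1.2000; T[1,1] = 0.
  T[0,:] = [+0.0000 -0.2000 -1.2000]
  T[1,:] = [-1.2000 +0.0000 +0.4000]
  T[2,:] = [-0.4000 +1.0000 +0.0000]
|eigenvalues of T|: 1.4591, 1.0044, 1.0044.
ρ(T) = max|λ| = 1.4591; 1.4591 > 1, so it fails to converge.

no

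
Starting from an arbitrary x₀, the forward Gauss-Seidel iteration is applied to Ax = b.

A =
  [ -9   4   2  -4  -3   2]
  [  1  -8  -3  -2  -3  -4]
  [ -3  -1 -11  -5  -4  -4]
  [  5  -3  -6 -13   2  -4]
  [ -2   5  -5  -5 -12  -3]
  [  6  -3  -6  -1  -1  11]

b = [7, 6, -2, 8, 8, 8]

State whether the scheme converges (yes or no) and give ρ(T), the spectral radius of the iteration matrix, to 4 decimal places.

yes, ρ = 0.9013

Split A = D + L + U, D = diag(-9, -8, -11, -13, -12, 11).
GS T = -(D+L)⁻¹U: row 0 first, T[0,4] = -(-3)/(-9) = -0.3333; later rows by forward substitution.
  T[0,:] = [+0.0000  +0.4444  +0.2222  -0.4444  -0.3333  +0.2222]
  T[1,:] = [+0.0000  +0.0556  -0.3472  -0.3056  -0.4167  -0.4722]
  T[2,:] = [+0.0000  -0.1263  -0.0290  -0.3056  -0.2348  -0.3813]
  T[3,:] = [+0.0000  +0.2164  +0.1790  +0.0406  +0.2302  +0.0627]
  T[4,:] = [+0.0000  -0.0885  -0.2442  +0.0572  -0.1161  -0.3511]
  T[5,:] = [+0.0000  -0.2845  -0.2377  +0.0013  -0.0495  -0.4842]
eigenvalue magnitudes: 0.9013, 0.2707, 0.2707, 0.2066, 0.1165, 0.0000.
ρ = 0.9013; 0.9013 < 1: convergent.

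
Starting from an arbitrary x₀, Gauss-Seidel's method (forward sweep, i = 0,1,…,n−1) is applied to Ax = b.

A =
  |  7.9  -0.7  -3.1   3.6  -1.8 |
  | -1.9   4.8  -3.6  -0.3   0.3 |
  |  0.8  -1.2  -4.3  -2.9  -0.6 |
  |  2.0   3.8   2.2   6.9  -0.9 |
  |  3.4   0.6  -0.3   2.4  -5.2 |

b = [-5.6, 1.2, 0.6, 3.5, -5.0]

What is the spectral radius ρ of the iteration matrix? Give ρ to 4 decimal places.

Let D = diag(7.9, 4.8, -4.3, 6.9, -5.2); L, U the strict triangles.
Gauss-Seidel: T = -(D+L)⁻¹U, row 0 first, T[0,4] = -(-1.8)/(7.9) = +0.2278; later rows by forward substitution.
  T[0,:] = [+0.0000, +0.0886, +0.3924, -0.4557, +0.2278]
  T[1,:] = [+0.0000, +0.0351, +0.9053, -0.1179, +0.0277]
  T[2,:] = [+0.0000, +0.0067, -0.1796, -0.7263, -0.1049]
  T[3,:] = [+0.0000, -0.0471, -0.5550, +0.4286, +0.0826]
  T[4,:] = [+0.0000, +0.0398, +0.1152, -0.0718, +0.1963]
moduli |λ_i(T)| = 0.8330, 0.5496, 0.2328, 0.0359, 0.0000.
ρ = 0.8330; 0.8330 < 1, so it converges for any x₀.

0.8330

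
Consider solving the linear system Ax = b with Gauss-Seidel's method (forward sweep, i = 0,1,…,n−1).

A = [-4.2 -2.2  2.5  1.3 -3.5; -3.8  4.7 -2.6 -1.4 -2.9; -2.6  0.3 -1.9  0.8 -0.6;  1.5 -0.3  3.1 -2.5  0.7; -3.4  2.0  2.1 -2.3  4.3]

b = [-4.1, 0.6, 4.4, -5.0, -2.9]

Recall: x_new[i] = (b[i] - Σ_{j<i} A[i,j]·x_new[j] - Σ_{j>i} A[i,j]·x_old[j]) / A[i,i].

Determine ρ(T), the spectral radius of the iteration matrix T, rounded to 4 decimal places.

Let D = diag(-4.2, 4.7, -1.9, -2.5, 4.3); L, U the strict triangles.
Gauss-Seidel: T = -(D+L)⁻¹U, row 0 first, T[0,4] = -(-3.5)/(-4.2) = -0.8333; later rows by forward substitution.
  T[0,:] = [+0.0000 -0.5238 +0.5952 +0.3095 -0.8333]
  T[1,:] = [+0.0000 -0.4235 +1.0344 +0.5481 -0.0567]
  T[2,:] = [+0.0000 +0.6499 -0.6512 +0.0840 +0.8156]
  T[3,:] = [+0.0000 +0.5424 -0.5745 +0.2241 +0.7982]
  T[4,:] = [+0.0000 -0.2445 +0.0003 +0.0686 -0.6039]
eigenvalue magnitudes: 1.6502, 0.3920, 0.3249, 0.1285, 0.0000.
spectral radius ρ = 1.6502; 1.6502 > 1 ⇒ diverges.

1.6502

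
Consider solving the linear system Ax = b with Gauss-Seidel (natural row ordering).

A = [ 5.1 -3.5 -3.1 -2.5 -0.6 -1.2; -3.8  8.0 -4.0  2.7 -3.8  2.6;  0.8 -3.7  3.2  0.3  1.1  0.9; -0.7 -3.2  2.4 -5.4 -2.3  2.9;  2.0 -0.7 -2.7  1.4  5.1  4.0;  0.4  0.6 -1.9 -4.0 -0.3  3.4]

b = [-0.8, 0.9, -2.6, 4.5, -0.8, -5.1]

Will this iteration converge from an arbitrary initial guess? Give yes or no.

A = D + L + U where D = diag(5.1, 8, 3.2, -5.4, 5.1, 3.4).
GS T = -(D+L)⁻¹U: row 0 first, T[0,4] = -(-0.6)/(5.1) = +0.1176; later rows by forward substitution.
  T[0,:] = [+0.0000, +0.6863, +0.6078, +0.4902, +0.1176, +0.2353]
  T[1,:] = [+0.0000, +0.3260, +0.7887, -0.1047, +0.5309, -0.2132]
  T[2,:] = [+0.0000, +0.2053, +0.7600, -0.3373, +0.2407, -0.5866]
  T[3,:] = [+0.0000, -0.1909, -0.2084, -0.1514, -0.6488, +0.3722]
  T[4,:] = [+0.0000, -0.0633, +0.3295, -0.3436, +0.3322, -1.3186]
  T[5,:] = [+0.0000, -0.2536, -0.0021, -0.4362, -0.7070, +0.0036]
eigenvalue magnitudes: 1.5656, 0.8569, 0.5664, 0.0432, 0.0385, 0.0000.
ρ(T) = max|λ| = 1.5656; 1.5656 > 1: divergent.

no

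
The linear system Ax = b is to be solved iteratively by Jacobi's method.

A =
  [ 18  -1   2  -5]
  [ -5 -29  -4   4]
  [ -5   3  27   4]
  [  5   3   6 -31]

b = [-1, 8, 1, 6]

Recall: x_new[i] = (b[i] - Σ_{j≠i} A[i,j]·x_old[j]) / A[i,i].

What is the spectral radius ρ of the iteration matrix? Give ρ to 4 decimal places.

A = D + L + U where D = diag(18, -29, 27, -31).
T_J = -D⁻¹(L+U): T[3,0] = -(5)/(-31) = +0.1613; T[3,3] = 0.
  T[0,:] = [+0.0000, +0.0556, -0.1111, +0.2778]
  T[1,:] = [-0.1724, +0.0000, -0.1379, +0.1379]
  T[2,:] = [+0.1852, -0.1111, +0.0000, -0.1481]
  T[3,:] = [+0.1613, +0.0968, +0.1935, +0.0000]
moduli |λ_i(T)| = 0.2016, 0.1461, 0.1461, 0.0266.
ρ = 0.2016; 0.2016 < 1, so it converges for any x₀.

0.2016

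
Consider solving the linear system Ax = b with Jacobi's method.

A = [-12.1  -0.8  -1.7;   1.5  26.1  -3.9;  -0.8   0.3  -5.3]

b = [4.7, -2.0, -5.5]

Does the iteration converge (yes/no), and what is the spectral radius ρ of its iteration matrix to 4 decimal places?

yes, ρ = 0.2071

Write A = D+L+U with D = diag(-12.1, 26.1, -5.3).
Jacobi T = -D⁻¹(L+U): T[0,1] = -(-0.8)/(-12.1) = -0.0661; T[0,0] = 0.
  T[0,:] = [+0.0000  -0.0661  -0.1405]
  T[1,:] = [-0.0575  +0.0000  +0.1494]
  T[2,:] = [-0.1509  +0.0566  +0.0000]
|roots of det(T-λI)|: 0.2071, 0.1397, 0.0673.
ρ(T) = max|λ| = 0.2071; 0.2071 < 1: convergent.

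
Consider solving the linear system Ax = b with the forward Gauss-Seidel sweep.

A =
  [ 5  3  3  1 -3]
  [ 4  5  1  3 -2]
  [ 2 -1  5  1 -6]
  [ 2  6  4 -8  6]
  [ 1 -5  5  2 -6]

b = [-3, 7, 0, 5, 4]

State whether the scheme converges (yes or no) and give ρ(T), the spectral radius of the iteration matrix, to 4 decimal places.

Diagonal D = diag(5, 5, 5, -8, -6); L, U strict lower/upper.
GS T = -(D+L)⁻¹U: row 0 first, T[0,4] = -(-3)/(5) = +0.6000; later rows by forward substitution.
  T[0,:] = [+0.0000  -0.6000  -0.6000  -0.2000  +0.6000]
  T[1,:] = [+0.0000  +0.4800  +0.2800  -0.4400  -0.0800]
  T[2,:] = [+0.0000  +0.3360  +0.2960  -0.2080  +0.9440]
  T[3,:] = [+0.0000  +0.3780  +0.2080  -0.4840  +1.3120]
  T[4,:] = [+0.0000  -0.0940  -0.0173  -0.0013  +1.3907]
|eigenvalues of T|: 1.4005, 0.4886, 0.1824, 0.0240, 0.0000.
spectral radius ρ = 1.4005; 1.4005 > 1, so it fails to converge.

no, ρ = 1.4005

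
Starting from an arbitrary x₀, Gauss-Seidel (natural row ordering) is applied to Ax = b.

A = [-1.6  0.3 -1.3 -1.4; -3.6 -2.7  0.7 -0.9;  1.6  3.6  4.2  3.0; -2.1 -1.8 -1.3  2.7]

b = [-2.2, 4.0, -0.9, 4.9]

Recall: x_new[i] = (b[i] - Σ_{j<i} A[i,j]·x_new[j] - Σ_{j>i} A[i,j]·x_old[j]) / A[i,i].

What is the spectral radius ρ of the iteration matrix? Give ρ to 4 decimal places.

1.3666

Write A = D+L+U with D = diag(-1.6, -2.7, 4.2, 2.7).
T_GS = -(D+L)⁻¹U: row 0 first, T[0,3] = -(-1.4)/(-1.6) = -0.8750; later rows by forward substitution.
  T[0,:] = [+0.0000 +0.1875 -0.8125 -0.8750]
  T[1,:] = [+0.0000 -0.2500 +1.3426 +0.8333]
  T[2,:] = [+0.0000 +0.1429 -0.8413 -1.0952]
  T[3,:] = [+0.0000 +0.0479 -0.1419 -0.6523]
|roots of det(T-λI)|: 1.3666, 0.3141, 0.0629, 0.0000.
spectral radius ρ = 1.3666; 1.3666 > 1, so it fails to converge.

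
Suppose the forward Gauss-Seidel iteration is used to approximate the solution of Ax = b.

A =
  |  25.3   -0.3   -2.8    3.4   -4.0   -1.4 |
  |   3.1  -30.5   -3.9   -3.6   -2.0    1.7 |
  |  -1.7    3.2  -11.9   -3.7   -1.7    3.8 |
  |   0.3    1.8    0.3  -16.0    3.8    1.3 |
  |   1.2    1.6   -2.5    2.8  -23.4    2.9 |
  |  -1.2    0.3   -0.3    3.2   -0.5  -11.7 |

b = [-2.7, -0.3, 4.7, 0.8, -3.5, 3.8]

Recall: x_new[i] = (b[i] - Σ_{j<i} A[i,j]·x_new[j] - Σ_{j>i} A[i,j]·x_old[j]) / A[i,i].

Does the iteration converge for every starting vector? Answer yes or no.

yes

Write A = D+L+U with D = diag(25.3, -30.5, -11.9, -16, -23.4, -11.7).
T_GS = -(D+L)⁻¹U: row 0 first, T[0,5] = -(-1.4)/(25.3) = +0.0553; later rows by forward substitution.
  T[0,:] = [+0.0000 +0.0119 +0.1107 -0.1344 +0.1581 +0.0553]
  T[1,:] = [+0.0000 +0.0012 -0.1166 -0.1317 -0.0495 +0.0614]
  T[2,:] = [+0.0000 -0.0014 -0.0472 -0.3271 -0.1788 +0.3279]
  T[3,:] = [+0.0000 +0.0003 -0.0119 -0.0235 +0.2315 +0.0953]
  T[4,:] = [+0.0000 +0.0009 +0.0013 +0.0162 +0.0515 +0.1073]
  T[5,:] = [+0.0000 -0.0011 -0.0165 +0.0117 +0.0482 +0.0090]
|λ(T)| sorted: 0.1586, 0.1054, 0.0980, 0.0980, 0.0089, 0.0000.
ρ(T) = max|λ| = 0.1586; 0.1586 < 1, so it converges for any x₀.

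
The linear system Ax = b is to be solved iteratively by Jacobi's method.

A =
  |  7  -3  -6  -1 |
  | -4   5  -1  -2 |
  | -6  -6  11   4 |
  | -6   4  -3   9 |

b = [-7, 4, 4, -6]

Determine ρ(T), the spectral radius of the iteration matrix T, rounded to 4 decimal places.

Write A = D+L+U with D = diag(7, 5, 11, 9).
Jacobi: T = -D⁻¹(L+U), T[1,2] = -(-1)/(5) = +0.2000; T[1,1] = 0.
  T[0,:] = [+0.0000  +0.4286  +0.8571  +0.1429]
  T[1,:] = [+0.8000  +0.0000  +0.2000  +0.4000]
  T[2,:] = [+0.5455  +0.5455  +0.0000  -0.3636]
  T[3,:] = [+0.6667  -0.4444  +0.3333  +0.0000]
moduli |λ_i(T)| = 1.1598, 0.8634, 0.6112, 0.6112.
ρ = 1.1598; 1.1598 > 1 ⇒ diverges.

1.1598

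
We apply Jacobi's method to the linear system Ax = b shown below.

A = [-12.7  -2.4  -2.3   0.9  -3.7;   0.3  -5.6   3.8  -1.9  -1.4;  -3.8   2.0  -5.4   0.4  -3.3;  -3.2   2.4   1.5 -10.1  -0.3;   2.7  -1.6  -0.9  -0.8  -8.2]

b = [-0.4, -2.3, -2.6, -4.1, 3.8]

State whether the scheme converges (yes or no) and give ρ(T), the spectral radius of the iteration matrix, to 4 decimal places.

Let D = diag(-12.7, -5.6, -5.4, -10.1, -8.2); L, U the strict triangles.
Jacobi: T = -D⁻¹(L+U), T[4,0] = -(2.7)/(-8.2) = +0.3293; T[4,4] = 0.
  T[0,:] = [+0.0000, -0.1890, -0.1811, +0.0709, -0.2913]
  T[1,:] = [+0.0536, +0.0000, +0.6786, -0.3393, -0.2500]
  T[2,:] = [-0.7037, +0.3704, +0.0000, +0.0741, -0.6111]
  T[3,:] = [-0.3168, +0.2376, +0.1485, +0.0000, -0.0297]
  T[4,:] = [+0.3293, -0.1951, -0.1098, -0.0976, +0.0000]
moduli |λ_i(T)| = 0.7705, 0.3982, 0.3982, 0.2064, 0.0365.
ρ = 0.7705; 0.7705 < 1 ⇒ converges.

yes, ρ = 0.7705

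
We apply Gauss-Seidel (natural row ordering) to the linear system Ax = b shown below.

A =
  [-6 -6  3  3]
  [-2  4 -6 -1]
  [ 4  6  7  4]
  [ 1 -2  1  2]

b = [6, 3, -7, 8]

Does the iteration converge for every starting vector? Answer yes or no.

Diagonal D = diag(-6, 4, 7, 2); L, U strict lower/upper.
T_GS = -(D+L)⁻¹U: row 0 first, T[0,1] = -(-6)/(-6) = -1.0000; later rows by forward substitution.
  T[0,:] = [+0.0000  -1.0000  +0.5000  +0.5000]
  T[1,:] = [+0.0000  -0.5000  +1.7500  +0.5000]
  T[2,:] = [+0.0000  +1.0000  -1.7857  -1.2857]
  T[3,:] = [+0.0000  -0.5000  +2.3929  +0.8929]
eigenvalue magnitudes: 1.3148, 0.5709, 0.5709, 0.0000.
ρ = 1.3148; 1.3148 > 1, so it fails to converge.

no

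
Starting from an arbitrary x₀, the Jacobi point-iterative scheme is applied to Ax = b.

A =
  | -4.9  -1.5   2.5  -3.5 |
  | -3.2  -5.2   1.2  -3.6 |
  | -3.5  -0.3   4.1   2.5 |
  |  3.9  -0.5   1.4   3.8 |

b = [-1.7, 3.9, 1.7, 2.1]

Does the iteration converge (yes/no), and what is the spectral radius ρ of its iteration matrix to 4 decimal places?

Split A = D + L + U, D = diag(-4.9, -5.2, 4.1, 3.8).
T_J = -D⁻¹(L+U): T[1,0] = -(-3.2)/(-5.2) = -0.6154; T[1,1] = 0.
  T[0,:] = [+0.0000, -0.3061, +0.5102, -0.7143]
  T[1,:] = [-0.6154, +0.0000, +0.2308, -0.6923]
  T[2,:] = [+0.8537, +0.0732, +0.0000, -0.6098]
  T[3,:] = [-1.0263, +0.1316, -0.3684, +0.0000]
eigenvalue magnitudes: 1.2952, 1.0640, 0.4143, 0.1831.
spectral radius ρ = 1.2952; 1.2952 > 1 ⇒ diverges.

no, ρ = 1.2952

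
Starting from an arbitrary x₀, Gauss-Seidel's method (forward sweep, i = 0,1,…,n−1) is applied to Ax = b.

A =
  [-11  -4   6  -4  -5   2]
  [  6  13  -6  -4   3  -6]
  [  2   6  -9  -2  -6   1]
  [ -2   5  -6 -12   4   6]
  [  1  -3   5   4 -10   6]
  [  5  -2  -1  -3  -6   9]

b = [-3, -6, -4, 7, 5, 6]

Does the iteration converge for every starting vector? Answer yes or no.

A = D + L + U where D = diag(-11, 13, -9, -12, -10, 9).
GS T = -(D+L)⁻¹U: row 0 first, T[0,4] = -(-5)/(-11) = -0.4545; later rows by forward substitution.
  T[0,:] = [+0.0000 -0.3636 +0.5455 -0.3636 -0.4545 +0.1818]
  T[1,:] = [+0.0000 +0.1678 +0.2098 +0.4755 -0.0210 +0.3776]
  T[2,:] = [+0.0000 +0.0311 +0.2611 +0.0140 -0.7817 +0.4033]
  T[3,:] = [+0.0000 +0.1150 -0.1340 +0.2517 +0.7912 +0.4254]
  T[4,:] = [+0.0000 -0.0252 +0.0685 -0.0713 -0.1135 +0.8767]
  T[5,:] = [+0.0000 +0.2643 -0.2264 +0.3456 +0.3491 +0.7540]
|λ(T)| sorted: 1.3837, 0.4949, 0.4949, 0.2542, 0.0481, 0.0000.
ρ = 1.3837; 1.3837 > 1 ⇒ diverges.

no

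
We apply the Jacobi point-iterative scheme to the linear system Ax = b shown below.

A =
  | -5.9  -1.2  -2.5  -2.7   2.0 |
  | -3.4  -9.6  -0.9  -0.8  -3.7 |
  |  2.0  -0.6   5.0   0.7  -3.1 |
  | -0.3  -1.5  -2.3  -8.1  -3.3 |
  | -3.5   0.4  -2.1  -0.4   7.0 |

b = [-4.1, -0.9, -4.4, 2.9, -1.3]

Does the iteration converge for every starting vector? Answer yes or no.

Split A = D + L + U, D = diag(-5.9, -9.6, 5, -8.1, 7).
Jacobi: T = -D⁻¹(L+U), T[1,3] = -(-0.8)/(-9.6) = -0.0833; T[1,1] = 0.
  T[0,:] = [+0.0000, -0.2034, -0.4237, -0.4576, +0.3390]
  T[1,:] = [-0.3542, +0.0000, -0.0938, -0.0833, -0.3854]
  T[2,:] = [-0.4000, +0.1200, +0.0000, -0.1400, +0.6200]
  T[3,:] = [-0.0370, -0.1852, -0.2840, +0.0000, -0.4074]
  T[4,:] = [+0.5000, -0.0571, +0.3000, +0.0571, +0.0000]
eigenvalue magnitudes: 0.8497, 0.6413, 0.3278, 0.2407, 0.1212.
ρ = 0.8497; 0.8497 < 1 ⇒ converges.

yes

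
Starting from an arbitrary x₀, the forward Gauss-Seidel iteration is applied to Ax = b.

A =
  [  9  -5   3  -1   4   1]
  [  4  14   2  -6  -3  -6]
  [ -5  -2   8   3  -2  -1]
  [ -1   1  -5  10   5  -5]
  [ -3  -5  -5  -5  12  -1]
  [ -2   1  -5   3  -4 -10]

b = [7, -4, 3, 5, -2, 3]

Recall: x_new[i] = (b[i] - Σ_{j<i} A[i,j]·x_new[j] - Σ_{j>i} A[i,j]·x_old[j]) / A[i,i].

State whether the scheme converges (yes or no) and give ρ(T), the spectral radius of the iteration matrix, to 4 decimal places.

yes, ρ = 0.9145

Write A = D+L+U with D = diag(9, 14, 8, 10, 12, -10).
GS T = -(D+L)⁻¹U: row 0 first, T[0,1] = -(-5)/(9) = +0.5556; later rows by forward substitution.
  T[0,:] = [+0.0000, +0.5556, -0.3333, +0.1111, -0.4444, -0.1111]
  T[1,:] = [+0.0000, -0.1587, -0.0476, +0.3968, +0.3413, +0.4603]
  T[2,:] = [+0.0000, +0.3075, -0.2202, -0.2063, +0.0575, +0.1706]
  T[3,:] = [+0.0000, +0.2252, -0.1387, -0.1317, -0.5498, +0.5282]
  T[4,:] = [+0.0000, +0.2947, -0.2527, +0.0522, -0.1740, +0.5385]
  T[5,:] = [+0.0000, -0.3311, +0.2315, +0.0602, -0.0011, -0.0740]
eigenvalue magnitudes: 0.9145, 0.5366, 0.5366, 0.0337, 0.0279, 0.0000.
ρ(T) = max|λ| = 0.9145; 0.9145 < 1: convergent.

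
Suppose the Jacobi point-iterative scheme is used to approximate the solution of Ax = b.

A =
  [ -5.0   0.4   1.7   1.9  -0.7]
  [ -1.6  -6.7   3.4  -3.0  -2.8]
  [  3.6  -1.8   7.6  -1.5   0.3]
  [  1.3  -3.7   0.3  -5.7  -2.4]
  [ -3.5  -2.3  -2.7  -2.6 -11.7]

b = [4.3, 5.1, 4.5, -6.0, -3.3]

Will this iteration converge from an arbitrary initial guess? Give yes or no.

yes

A = D + L + U where D = diag(-5, -6.7, 7.6, -5.7, -11.7).
Jacobi T = -D⁻¹(L+U): T[1,2] = -(3.4)/(-6.7) = +0.5075; T[1,1] = 0.
  T[0,:] = [+0.0000 +0.0800 +0.3400 +0.3800 -0.1400]
  T[1,:] = [-0.2388 +0.0000 +0.5075 -0.4478 -0.4179]
  T[2,:] = [-0.4737 +0.2368 +0.0000 +0.1974 -0.0395]
  T[3,:] = [+0.2281 -0.6491 +0.0526 +0.0000 -0.4211]
  T[4,:] = [-0.2991 -0.1966 -0.2308 -0.2222 +0.0000]
|λ(T)| sorted: 0.8278, 0.6914, 0.3046, 0.2963, 0.2963.
spectral radius ρ = 0.8278; 0.8278 < 1 ⇒ converges.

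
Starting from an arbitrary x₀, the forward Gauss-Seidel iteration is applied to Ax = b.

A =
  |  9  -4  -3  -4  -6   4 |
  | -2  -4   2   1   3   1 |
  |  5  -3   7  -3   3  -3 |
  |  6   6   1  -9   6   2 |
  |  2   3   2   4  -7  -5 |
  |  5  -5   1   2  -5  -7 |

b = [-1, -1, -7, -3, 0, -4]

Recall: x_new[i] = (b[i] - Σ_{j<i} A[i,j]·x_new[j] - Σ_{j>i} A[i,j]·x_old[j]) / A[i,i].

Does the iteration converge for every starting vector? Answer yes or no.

no

A = D + L + U where D = diag(9, -4, 7, -9, -7, -7).
Gauss-Seidel: T = -(D+L)⁻¹U, row 0 first, T[0,2] = -(-3)/(9) = +0.3333; later rows by forward substitution.
  T[0,:] = [+0.0000, +0.4444, +0.3333, +0.4444, +0.6667, -0.4444]
  T[1,:] = [+0.0000, -0.2222, +0.3333, +0.0278, +0.4167, +0.4722]
  T[2,:] = [+0.0000, -0.4127, -0.0952, +0.1230, -0.7262, +0.9484]
  T[3,:] = [+0.0000, +0.1023, +0.4339, +0.3285, +1.3082, +0.3461]
  T[4,:] = [+0.0000, -0.0277, +0.4588, +0.3617, +0.9091, -0.1701]
  T[5,:] = [+0.0000, +0.4663, -0.2174, +0.1507, -0.2008, -0.2989]
eigenvalue magnitudes: 1.1954, 0.5741, 0.4818, 0.4818, 0.2033, 0.0000.
ρ = 1.1954; 1.1954 > 1, so it fails to converge.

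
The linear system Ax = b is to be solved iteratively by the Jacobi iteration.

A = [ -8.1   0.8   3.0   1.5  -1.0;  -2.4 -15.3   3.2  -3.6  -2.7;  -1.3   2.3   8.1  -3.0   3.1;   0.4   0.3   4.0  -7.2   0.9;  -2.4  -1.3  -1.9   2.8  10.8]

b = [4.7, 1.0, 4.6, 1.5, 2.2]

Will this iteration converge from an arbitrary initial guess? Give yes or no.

yes

Split A = D + L + U, D = diag(-8.1, -15.3, 8.1, -7.2, 10.8).
T_J = -D⁻¹(L+U): T[0,2] = -(3)/(-8.1) = +0.3704; T[0,0] = 0.
  T[0,:] = [+0.0000 +0.0988 +0.3704 +0.1852 -0.1235]
  T[1,:] = [-0.1569 +0.0000 +0.2092 -0.2353 -0.1765]
  T[2,:] = [+0.1605 -0.2840 +0.0000 +0.3704 -0.3827]
  T[3,:] = [+0.0556 +0.0417 +0.5556 +0.0000 +0.1250]
  T[4,:] = [+0.2222 +0.1204 +0.1759 -0.2593 +0.0000]
|eigenvalues of T|: 0.5812, 0.3972, 0.3972, 0.2981, 0.2981.
ρ = 0.5812; 0.5812 < 1: convergent.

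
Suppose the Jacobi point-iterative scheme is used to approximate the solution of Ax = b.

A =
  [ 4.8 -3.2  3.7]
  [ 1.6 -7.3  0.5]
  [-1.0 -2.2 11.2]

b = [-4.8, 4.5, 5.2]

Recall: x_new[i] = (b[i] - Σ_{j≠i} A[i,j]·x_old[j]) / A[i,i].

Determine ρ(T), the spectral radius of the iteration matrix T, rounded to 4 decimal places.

0.4036

Let D = diag(4.8, -7.3, 11.2); L, U the strict triangles.
Jacobi: T = -D⁻¹(L+U), T[1,2] = -(0.5)/(-7.3) = +0.0685; T[1,1] = 0.
  T[0,:] = [+0.0000  +0.6667  -0.7708]
  T[1,:] = [+0.2192  +0.0000  +0.0685]
  T[2,:] = [+0.0893  +0.1964  +0.0000]
|eigenvalues of T|: 0.4036, 0.2686, 0.2686.
spectral radius ρ = 0.4036; 0.4036 < 1 ⇒ converges.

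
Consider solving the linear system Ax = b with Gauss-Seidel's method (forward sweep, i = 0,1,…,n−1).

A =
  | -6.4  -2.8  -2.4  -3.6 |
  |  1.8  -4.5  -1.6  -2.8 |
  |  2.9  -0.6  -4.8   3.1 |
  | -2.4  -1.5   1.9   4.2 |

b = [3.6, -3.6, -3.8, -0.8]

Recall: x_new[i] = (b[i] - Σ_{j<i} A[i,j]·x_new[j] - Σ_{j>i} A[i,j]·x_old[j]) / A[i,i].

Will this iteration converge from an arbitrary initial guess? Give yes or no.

Split A = D + L + U, D = diag(-6.4, -4.5, -4.8, 4.2).
T_GS = -(D+L)⁻¹U: row 0 first, T[0,2] = -(-2.4)/(-6.4) = -0.3750; later rows by forward substitution.
  T[0,:] = [+0.0000  -0.4375  -0.3750  -0.5625]
  T[1,:] = [+0.0000  -0.1750  -0.5056  -0.8472]
  T[2,:] = [+0.0000  -0.2424  -0.1634  +0.4119]
  T[3,:] = [+0.0000  -0.2028  -0.3209  -0.8103]
moduli |λ_i(T)| = 0.9317, 0.3794, 0.1624, 0.0000.
ρ = 0.9317; 0.9317 < 1, so it converges for any x₀.

yes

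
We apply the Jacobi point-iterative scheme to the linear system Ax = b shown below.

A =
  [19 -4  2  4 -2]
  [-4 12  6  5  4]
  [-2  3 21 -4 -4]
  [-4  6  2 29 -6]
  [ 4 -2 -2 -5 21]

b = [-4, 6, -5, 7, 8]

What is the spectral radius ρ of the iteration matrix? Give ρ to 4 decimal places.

Split A = D + L + U, D = diag(19, 12, 21, 29, 21).
T_J = -D⁻¹(L+U): T[0,1] = -(-4)/(19) = +0.2105; T[0,0] = 0.
  T[0,:] = [+0.0000 +0.2105 -0.1053 -0.2105 +0.1053]
  T[1,:] = [+0.3333 +0.0000 -0.5000 -0.4167 -0.3333]
  T[2,:] = [+0.0952 -0.1429 +0.0000 +0.1905 +0.1905]
  T[3,:] = [+0.1379 -0.2069 -0.0690 +0.0000 +0.2069]
  T[4,:] = [-0.1905 +0.0952 +0.0952 +0.2381 +0.0000]
eigenvalue magnitudes: 0.5341, 0.3420, 0.3420, 0.1178, 0.1178.
spectral radius ρ = 0.5341; 0.5341 < 1: convergent.

0.5341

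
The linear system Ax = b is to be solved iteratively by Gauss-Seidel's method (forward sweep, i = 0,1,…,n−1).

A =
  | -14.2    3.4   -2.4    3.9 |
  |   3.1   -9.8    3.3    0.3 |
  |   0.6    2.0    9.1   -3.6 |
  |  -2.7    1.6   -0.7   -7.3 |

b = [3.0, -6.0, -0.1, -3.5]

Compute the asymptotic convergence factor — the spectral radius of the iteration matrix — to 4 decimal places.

Write A = D+L+U with D = diag(-14.2, -9.8, 9.1, -7.3).
GS T = -(D+L)⁻¹U: row 0 first, T[0,2] = -(-2.4)/(-14.2) = -0.1690; later rows by forward substitution.
  T[0,:] = [+0.0000, +0.2394, -0.1690, +0.2746]
  T[1,:] = [+0.0000, +0.0757, +0.2833, +0.1175]
  T[2,:] = [+0.0000, -0.0324, -0.0511, +0.3517]
  T[3,:] = [+0.0000, -0.0688, +0.1295, -0.1096]
|eigenvalues of T|: 0.3147, 0.1936, 0.1936, 0.0000.
ρ(T) = max|λ| = 0.3147; 0.3147 < 1 ⇒ converges.

0.3147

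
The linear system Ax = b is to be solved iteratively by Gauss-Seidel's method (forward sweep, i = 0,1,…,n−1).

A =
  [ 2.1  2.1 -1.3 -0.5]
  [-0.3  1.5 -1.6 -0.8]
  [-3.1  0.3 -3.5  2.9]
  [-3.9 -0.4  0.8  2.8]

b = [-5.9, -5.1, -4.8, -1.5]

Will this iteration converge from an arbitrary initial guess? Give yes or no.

no

Write A = D+L+U with D = diag(2.1, 1.5, -3.5, 2.8).
GS T = -(D+L)⁻¹U: row 0 first, T[0,1] = -(2.1)/(2.1) = -1.0000; later rows by forward substitution.
  T[0,:] = [+0.0000 -1.0000 +0.6190 +0.2381]
  T[1,:] = [+0.0000 -0.2000 +1.1905 +0.5810]
  T[2,:] = [+0.0000 +0.8686 -0.4463 +0.6675]
  T[3,:] = [+0.0000 -1.6696 +1.1598 +0.2239]
moduli |λ_i(T)| = 1.5311, 0.8967, 0.8967, 0.0000.
spectral radius ρ = 1.5311; 1.5311 > 1, so it fails to converge.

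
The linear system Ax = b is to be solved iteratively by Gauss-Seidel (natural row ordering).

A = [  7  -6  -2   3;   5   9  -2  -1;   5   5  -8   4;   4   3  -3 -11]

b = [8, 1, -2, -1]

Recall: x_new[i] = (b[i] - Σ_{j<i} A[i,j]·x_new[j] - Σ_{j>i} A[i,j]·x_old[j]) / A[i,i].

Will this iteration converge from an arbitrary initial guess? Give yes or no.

yes

Write A = D+L+U with D = diag(7, 9, -8, -11).
T_GS = -(D+L)⁻¹U: row 0 first, T[0,1] = -(-6)/(7) = +0.8571; later rows by forward substitution.
  T[0,:] = [+0.0000, +0.8571, +0.2857, -0.4286]
  T[1,:] = [+0.0000, -0.4762, +0.0635, +0.3492]
  T[2,:] = [+0.0000, +0.2381, +0.2183, +0.4504]
  T[3,:] = [+0.0000, +0.1169, +0.0617, -0.1834]
|λ(T)| sorted: 0.5804, 0.3235, 0.1845, 0.0000.
ρ(T) = max|λ| = 0.5804; 0.5804 < 1, so it converges for any x₀.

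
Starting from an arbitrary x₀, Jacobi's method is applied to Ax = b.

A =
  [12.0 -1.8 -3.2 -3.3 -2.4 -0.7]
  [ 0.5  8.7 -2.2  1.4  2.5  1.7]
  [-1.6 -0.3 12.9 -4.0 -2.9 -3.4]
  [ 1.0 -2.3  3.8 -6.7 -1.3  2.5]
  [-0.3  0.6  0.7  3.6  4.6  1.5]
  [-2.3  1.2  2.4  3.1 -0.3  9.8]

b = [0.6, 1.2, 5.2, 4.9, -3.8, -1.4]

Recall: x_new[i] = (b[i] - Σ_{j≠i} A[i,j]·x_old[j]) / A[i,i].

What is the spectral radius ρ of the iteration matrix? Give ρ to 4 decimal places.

Split A = D + L + U, D = diag(12, 8.7, 12.9, -6.7, 4.6, 9.8).
Jacobi T = -D⁻¹(L+U): T[2,0] = -(-1.6)/(12.9) = +0.1240; T[2,2] = 0.
  T[0,:] = [+0.0000, +0.1500, +0.2667, +0.2750, +0.2000, +0.0583]
  T[1,:] = [-0.0575, +0.0000, +0.2529, -0.1609, -0.2874, -0.1954]
  T[2,:] = [+0.1240, +0.0233, +0.0000, +0.3101, +0.2248, +0.2636]
  T[3,:] = [+0.1493, -0.3433, +0.5672, +0.0000, -0.1940, +0.3731]
  T[4,:] = [+0.0652, -0.1304, -0.1522, -0.7826, +0.0000, -0.3261]
  T[5,:] = [+0.2347, -0.1224, -0.2449, -0.3163, +0.0306, +0.0000]
|eigenvalues of T|: 0.8486, 0.5609, 0.5609, 0.0577, 0.0577, 0.0457.
spectral radius ρ = 0.8486; 0.8486 < 1, so it converges for any x₀.

0.8486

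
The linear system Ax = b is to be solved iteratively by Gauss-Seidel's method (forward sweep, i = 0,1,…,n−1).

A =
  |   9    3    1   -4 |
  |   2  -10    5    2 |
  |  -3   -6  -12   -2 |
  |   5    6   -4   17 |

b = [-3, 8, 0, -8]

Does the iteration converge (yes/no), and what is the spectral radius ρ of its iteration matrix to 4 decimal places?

yes, ρ = 0.7234

Let D = diag(9, -10, -12, 17); L, U the strict triangles.
GS T = -(D+L)⁻¹U: row 0 first, T[0,3] = -(-4)/(9) = +0.4444; later rows by forward substitution.
  T[0,:] = [+0.0000  -0.3333  -0.1111  +0.4444]
  T[1,:] = [+0.0000  -0.0667  +0.4778  +0.2889]
  T[2,:] = [+0.0000  +0.1167  -0.2111  -0.4222]
  T[3,:] = [+0.0000  +0.1490  -0.1856  -0.3320]
moduli |λ_i(T)| = 0.7234, 0.1063, 0.1063, 0.0000.
spectral radius ρ = 0.7234; 0.7234 < 1 ⇒ converges.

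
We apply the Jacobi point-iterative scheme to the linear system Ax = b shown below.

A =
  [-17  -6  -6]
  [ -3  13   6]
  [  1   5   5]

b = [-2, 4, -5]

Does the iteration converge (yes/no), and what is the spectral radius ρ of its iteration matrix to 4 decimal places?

yes, ρ = 0.7201

Write A = D+L+U with D = diag(-17, 13, 5).
T_J = -D⁻¹(L+U): T[0,2] = -(-6)/(-17) = -0.3529; T[0,0] = 0.
  T[0,:] = [+0.0000  -0.3529  -0.3529]
  T[1,:] = [+0.2308  +0.0000  -0.4615]
  T[2,:] = [-0.2000  -1.0000  +0.0000]
|λ(T)| sorted: 0.7201, 0.6086, 0.1115.
ρ = 0.7201; 0.7201 < 1 ⇒ converges.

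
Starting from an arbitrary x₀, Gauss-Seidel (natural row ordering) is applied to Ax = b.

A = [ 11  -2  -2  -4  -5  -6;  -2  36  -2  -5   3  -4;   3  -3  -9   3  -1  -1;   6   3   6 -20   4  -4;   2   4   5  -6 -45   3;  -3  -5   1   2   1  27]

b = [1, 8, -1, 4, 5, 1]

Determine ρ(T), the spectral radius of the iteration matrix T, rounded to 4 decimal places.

Diagonal D = diag(11, 36, -9, -20, -45, 27); L, U strict lower/upper.
Gauss-Seidel: T = -(D+L)⁻¹U, row 0 first, T[0,2] = -(-2)/(11) = +0.1818; later rows by forward substitution.
  T[0,:] = [+0.0000 +0.1818 +0.1818 +0.3636 +0.4545 +0.5455]
  T[1,:] = [+0.0000 +0.0101 +0.0657 +0.1591 -0.0581 +0.1414]
  T[2,:] = [+0.0000 +0.0572 +0.0387 +0.4015 +0.0598 +0.0236]
  T[3,:] = [+0.0000 +0.0732 +0.0760 +0.2534 +0.3456 -0.0081]
  T[4,:] = [+0.0000 +0.0056 +0.0081 +0.0411 -0.0244 +0.1072]
  T[5,:] = [+0.0000 +0.0143 +0.0250 +0.0347 +0.0128 +0.0826]
|eigenvalues of T|: 0.4375, 0.1129, 0.0615, 0.0615, 0.0267, 0.0000.
ρ(T) = max|λ| = 0.4375; 0.4375 < 1: convergent.

0.4375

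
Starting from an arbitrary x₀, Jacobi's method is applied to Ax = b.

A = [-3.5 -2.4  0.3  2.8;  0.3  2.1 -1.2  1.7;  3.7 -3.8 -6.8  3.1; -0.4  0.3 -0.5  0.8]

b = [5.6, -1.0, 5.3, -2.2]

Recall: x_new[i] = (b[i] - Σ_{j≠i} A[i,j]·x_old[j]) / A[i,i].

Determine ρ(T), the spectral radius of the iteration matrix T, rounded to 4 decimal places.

1.1908

A = D + L + U where D = diag(-3.5, 2.1, -6.8, 0.8).
T_J = -D⁻¹(L+U): T[3,1] = -(0.3)/(0.8) = -0.3750; T[3,3] = 0.
  T[0,:] = [+0.0000, -0.6857, +0.0857, +0.8000]
  T[1,:] = [-0.1429, +0.0000, +0.5714, -0.8095]
  T[2,:] = [+0.5441, -0.5588, +0.0000, +0.4559]
  T[3,:] = [+0.5000, -0.3750, +0.6250, +0.0000]
|eigenvalues of T|: 1.1908, 0.5095, 0.5095, 0.4958.
spectral radius ρ = 1.1908; 1.1908 > 1: divergent.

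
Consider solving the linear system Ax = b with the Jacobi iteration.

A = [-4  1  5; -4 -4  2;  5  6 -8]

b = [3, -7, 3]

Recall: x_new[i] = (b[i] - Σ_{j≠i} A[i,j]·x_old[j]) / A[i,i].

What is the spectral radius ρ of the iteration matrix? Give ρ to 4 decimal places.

Diagonal D = diag(-4, -4, -8); L, U strict lower/upper.
Jacobi: T = -D⁻¹(L+U), T[1,0] = -(-4)/(-4) = -1.0000; T[1,1] = 0.
  T[0,:] = [+0.0000  +0.2500  +1.2500]
  T[1,:] = [-1.0000  +0.0000  +0.5000]
  T[2,:] = [+0.6250  +0.7500  +0.0000]
|λ(T)| sorted: 1.2602, 0.8258, 0.8258.
spectral radius ρ = 1.2602; 1.2602 > 1 ⇒ diverges.

1.2602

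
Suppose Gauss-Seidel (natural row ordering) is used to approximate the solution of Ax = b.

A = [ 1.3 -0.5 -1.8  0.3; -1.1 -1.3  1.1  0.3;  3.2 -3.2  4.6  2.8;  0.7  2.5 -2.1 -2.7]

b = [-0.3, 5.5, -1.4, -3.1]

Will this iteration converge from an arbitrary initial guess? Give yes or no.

no

A = D + L + U where D = diag(1.3, -1.3, 4.6, -2.7).
T_GS = -(D+L)⁻¹U: row 0 first, T[0,3] = -(0.3)/(1.3) = -0.2308; later rows by forward substitution.
  T[0,:] = [+0.0000  +0.3846  +1.3846  -0.2308]
  T[1,:] = [+0.0000  -0.3254  -0.3254  +0.4260]
  T[2,:] = [+0.0000  -0.4940  -1.1896  -0.1518]
  T[3,:] = [+0.0000  +0.1826  +0.9829  +0.4527]
eigenvalue magnitudes: 1.3724, 0.1934, 0.1934, 0.0000.
ρ = 1.3724; 1.3724 > 1 ⇒ diverges.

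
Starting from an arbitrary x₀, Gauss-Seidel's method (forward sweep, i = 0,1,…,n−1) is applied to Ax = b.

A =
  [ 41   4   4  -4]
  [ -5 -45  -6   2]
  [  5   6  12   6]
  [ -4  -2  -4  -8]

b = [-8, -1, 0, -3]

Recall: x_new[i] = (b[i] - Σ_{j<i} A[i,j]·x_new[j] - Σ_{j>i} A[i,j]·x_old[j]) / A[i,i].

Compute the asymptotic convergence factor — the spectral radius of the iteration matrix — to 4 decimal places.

Split A = D + L + U, D = diag(41, -45, 12, -8).
GS T = -(D+L)⁻¹U: row 0 first, T[0,1] = -(4)/(41) = -0.0976; later rows by forward substitution.
  T[0,:] = [+0.0000 -0.0976 -0.0976 +0.0976]
  T[1,:] = [+0.0000 +0.0108 -0.1225 +0.0336]
  T[2,:] = [+0.0000 +0.0352 +0.1019 -0.5575]
  T[3,:] = [+0.0000 +0.0285 +0.0285 +0.2215]
|λ(T)| sorted: 0.1842, 0.1329, 0.1329, 0.0000.
ρ(T) = max|λ| = 0.1842; 0.1842 < 1, so it converges for any x₀.

0.1842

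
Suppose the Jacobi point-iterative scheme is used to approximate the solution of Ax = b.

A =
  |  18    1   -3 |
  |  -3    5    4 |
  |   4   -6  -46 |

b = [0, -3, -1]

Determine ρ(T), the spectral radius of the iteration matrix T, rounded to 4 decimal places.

0.3359

Let D = diag(18, 5, -46); L, U the strict triangles.
Jacobi T = -D⁻¹(L+U): T[1,0] = -(-3)/(5) = +0.6000; T[1,1] = 0.
  T[0,:] = [+0.0000  -0.0556  +0.1667]
  T[1,:] = [+0.6000  +0.0000  -0.8000]
  T[2,:] = [+0.0870  -0.1304  +0.0000]
|roots of det(T-λI)|: 0.3359, 0.1977, 0.1382.
ρ(T) = max|λ| = 0.3359; 0.3359 < 1 ⇒ converges.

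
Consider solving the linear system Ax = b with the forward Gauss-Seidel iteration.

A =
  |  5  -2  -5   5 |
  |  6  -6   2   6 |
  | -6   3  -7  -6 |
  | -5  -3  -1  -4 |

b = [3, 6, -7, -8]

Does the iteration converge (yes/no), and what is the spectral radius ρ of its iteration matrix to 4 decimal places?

no, ρ = 1.2500

Write A = D+L+U with D = diag(5, -6, -7, -4).
Gauss-Seidel: T = -(D+L)⁻¹U, row 0 first, T[0,1] = -(-2)/(5) = +0.4000; later rows by forward substitution.
  T[0,:] = [+0.0000, +0.4000, +1.0000, -1.0000]
  T[1,:] = [+0.0000, +0.4000, +1.3333, -0.0000]
  T[2,:] = [+0.0000, -0.1714, -0.2857, +0.0000]
  T[3,:] = [+0.0000, -0.7571, -2.1786, +1.2500]
eigenvalue magnitudes: 1.2500, 0.3381, 0.3381, 0.0000.
ρ(T) = max|λ| = 1.2500; 1.2500 > 1, so it fails to converge.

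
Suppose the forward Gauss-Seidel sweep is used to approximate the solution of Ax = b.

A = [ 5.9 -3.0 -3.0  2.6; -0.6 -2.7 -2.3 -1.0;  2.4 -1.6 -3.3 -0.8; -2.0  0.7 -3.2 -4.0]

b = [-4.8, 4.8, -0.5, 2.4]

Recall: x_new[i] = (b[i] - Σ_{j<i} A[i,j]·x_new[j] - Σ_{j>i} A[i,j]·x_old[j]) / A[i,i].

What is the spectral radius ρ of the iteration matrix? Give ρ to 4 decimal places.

1.1581

Split A = D + L + U, D = diag(5.9, -2.7, -3.3, -4).
GS T = -(D+L)⁻¹U: row 0 first, T[0,3] = -(2.6)/(5.9) = -0.4407; later rows by forward substitution.
  T[0,:] = [+0.0000  +0.5085  +0.5085  -0.4407]
  T[1,:] = [+0.0000  -0.1130  -0.9648  -0.2724]
  T[2,:] = [+0.0000  +0.4246  +0.8376  -0.4308]
  T[3,:] = [+0.0000  -0.6137  -1.0932  +0.5173]
moduli |λ_i(T)| = 1.1581, 0.2589, 0.1751, 0.0000.
spectral radius ρ = 1.1581; 1.1581 > 1: divergent.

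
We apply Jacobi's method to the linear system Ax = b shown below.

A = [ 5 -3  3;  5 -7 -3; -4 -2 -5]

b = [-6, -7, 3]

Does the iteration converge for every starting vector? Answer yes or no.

Split A = D + L + U, D = diag(5, -7, -5).
Jacobi T = -D⁻¹(L+U): T[2,1] = -(-2)/(-5) = -0.4000; T[2,2] = 0.
  T[0,:] = [+0.0000 +0.6000 -0.6000]
  T[1,:] = [+0.7143 +0.0000 -0.4286]
  T[2,:] = [-0.8000 -0.4000 +0.0000]
moduli |λ_i(T)| = 1.1827, 0.7670, 0.4157.
spectral radius ρ = 1.1827; 1.1827 > 1, so it fails to converge.

no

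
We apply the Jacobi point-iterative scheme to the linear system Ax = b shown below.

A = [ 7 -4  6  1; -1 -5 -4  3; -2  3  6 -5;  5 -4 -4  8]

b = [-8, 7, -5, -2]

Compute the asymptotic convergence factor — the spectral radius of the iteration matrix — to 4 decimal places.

1.2002

A = D + L + U where D = diag(7, -5, 6, 8).
Jacobi: T = -D⁻¹(L+U), T[2,3] = -(-5)/(6) = +0.8333; T[2,2] = 0.
  T[0,:] = [+0.0000  +0.5714  -0.8571  -0.1429]
  T[1,:] = [-0.2000  +0.0000  -0.8000  +0.6000]
  T[2,:] = [+0.3333  -0.5000  +0.0000  +0.8333]
  T[3,:] = [-0.6250  +0.5000  +0.5000  +0.0000]
eigenvalue magnitudes: 1.2002, 0.8173, 0.5671, 0.5671.
spectral radius ρ = 1.2002; 1.2002 > 1, so it fails to converge.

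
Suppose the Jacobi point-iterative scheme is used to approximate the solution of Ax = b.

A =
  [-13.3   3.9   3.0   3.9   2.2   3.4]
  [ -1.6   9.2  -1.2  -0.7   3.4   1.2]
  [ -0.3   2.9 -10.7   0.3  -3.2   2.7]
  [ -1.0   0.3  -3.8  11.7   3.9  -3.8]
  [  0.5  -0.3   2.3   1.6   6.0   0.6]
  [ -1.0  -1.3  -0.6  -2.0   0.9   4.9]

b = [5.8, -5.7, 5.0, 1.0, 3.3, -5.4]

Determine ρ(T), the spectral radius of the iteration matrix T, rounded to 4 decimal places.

0.8944

Split A = D + L + U, D = diag(-13.3, 9.2, -10.7, 11.7, 6, 4.9).
Jacobi T = -D⁻¹(L+U): T[0,3] = -(3.9)/(-13.3) = +0.2932; T[0,0] = 0.
  T[0,:] = [+0.0000 +0.2932 +0.2256 +0.2932 +0.1654 +0.2556]
  T[1,:] = [+0.1739 +0.0000 +0.1304 +0.0761 -0.3696 -0.1304]
  T[2,:] = [-0.0280 +0.2710 +0.0000 +0.0280 -0.2991 +0.2523]
  T[3,:] = [+0.0855 -0.0256 +0.3248 +0.0000 -0.3333 +0.3248]
  T[4,:] = [-0.0833 +0.0500 -0.3833 -0.2667 +0.0000 -0.1000]
  T[5,:] = [+0.2041 +0.2653 +0.1224 +0.4082 -0.1837 +0.0000]
|eigenvalues of T|: 0.8944, 0.4218, 0.4218, 0.3902, 0.0790, 0.0790.
ρ(T) = max|λ| = 0.8944; 0.8944 < 1: convergent.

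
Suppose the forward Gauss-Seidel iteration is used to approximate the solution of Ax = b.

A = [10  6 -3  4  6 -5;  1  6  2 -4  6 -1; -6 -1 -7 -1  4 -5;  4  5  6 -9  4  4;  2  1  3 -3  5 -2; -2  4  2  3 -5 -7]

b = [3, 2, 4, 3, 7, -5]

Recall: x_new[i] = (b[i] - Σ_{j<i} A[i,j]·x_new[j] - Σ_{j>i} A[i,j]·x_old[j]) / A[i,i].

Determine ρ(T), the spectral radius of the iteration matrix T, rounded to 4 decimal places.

1.5976

Diagonal D = diag(10, 6, -7, -9, 5, -7); L, U strict lower/upper.
T_GS = -(D+L)⁻¹U: row 0 first, T[0,1] = -(6)/(10) = -0.6000; later rows by forward substitution.
  T[0,:] = [+0.0000, -0.6000, +0.3000, -0.4000, -0.6000, +0.5000]
  T[1,:] = [+0.0000, +0.1000, -0.3833, +0.7333, -0.9000, +0.0833]
  T[2,:] = [+0.0000, +0.5000, -0.2024, +0.0952, +1.2143, -1.1548]
  T[3,:] = [+0.0000, +0.1222, -0.2146, +0.2931, +0.4873, -0.0569]
  T[4,:] = [+0.0000, -0.0067, -0.0506, +0.1321, -0.0162, +0.8421]
  T[5,:] = [+0.0000, +0.4286, -0.4184, +0.5918, +0.2245, -1.0510]
|roots of det(T-λI)|: 1.5976, 0.4784, 0.4784, 0.3590, 0.0111, 0.0000.
spectral radius ρ = 1.5976; 1.5976 > 1: divergent.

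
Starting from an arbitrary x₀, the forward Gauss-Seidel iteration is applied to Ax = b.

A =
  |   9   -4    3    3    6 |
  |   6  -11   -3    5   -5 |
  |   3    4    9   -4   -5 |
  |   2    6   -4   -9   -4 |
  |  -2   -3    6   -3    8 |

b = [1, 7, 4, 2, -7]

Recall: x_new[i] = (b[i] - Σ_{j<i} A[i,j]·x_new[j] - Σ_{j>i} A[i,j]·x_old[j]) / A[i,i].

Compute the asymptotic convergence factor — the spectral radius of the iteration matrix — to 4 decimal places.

1.6278

A = D + L + U where D = diag(9, -11, 9, -9, 8).
Gauss-Seidel: T = -(D+L)⁻¹U, row 0 first, T[0,1] = -(-4)/(9) = +0.4444; later rows by forward substitution.
  T[0,:] = [+0.0000  +0.4444  -0.3333  -0.3333  -0.6667]
  T[1,:] = [+0.0000  +0.2424  -0.4545  +0.2727  -0.8182]
  T[2,:] = [+0.0000  -0.2559  +0.3131  +0.4343  +1.1414]
  T[3,:] = [+0.0000  +0.3741  -0.5163  -0.0853  -1.6453]
  T[4,:] = [+0.0000  +0.5342  -0.6822  -0.3388  -1.9465]
|eigenvalues of T|: 1.6278, 0.1555, 0.1555, 0.1521, 0.0000.
ρ(T) = max|λ| = 1.6278; 1.6278 > 1: divergent.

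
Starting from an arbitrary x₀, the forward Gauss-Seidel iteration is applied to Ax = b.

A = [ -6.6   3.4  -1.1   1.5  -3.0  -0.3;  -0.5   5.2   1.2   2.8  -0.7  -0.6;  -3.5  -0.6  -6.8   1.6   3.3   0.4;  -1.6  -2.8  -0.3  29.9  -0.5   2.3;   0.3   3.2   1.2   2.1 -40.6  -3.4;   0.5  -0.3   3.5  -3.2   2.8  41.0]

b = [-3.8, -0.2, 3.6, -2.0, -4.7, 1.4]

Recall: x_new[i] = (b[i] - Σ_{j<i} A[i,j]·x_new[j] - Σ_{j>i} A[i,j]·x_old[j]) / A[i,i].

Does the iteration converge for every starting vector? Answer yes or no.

yes

Let D = diag(-6.6, 5.2, -6.8, 29.9, -40.6, 41); L, U the strict triangles.
T_GS = -(D+L)⁻¹U: row 0 first, T[0,4] = -(-3)/(-6.6) = -0.4545; later rows by forward substitution.
  T[0,:] = [+0.0000 +0.5152 -0.1667 +0.2273 -0.4545 -0.0455]
  T[1,:] = [+0.0000 +0.0495 -0.2468 -0.5166 +0.0909 +0.1110]
  T[2,:] = [+0.0000 -0.2695 +0.1076 +0.1639 +0.7112 +0.0724]
  T[3,:] = [+0.0000 +0.0295 -0.0310 -0.0346 +0.0080 -0.0682]
  T[4,:] = [+0.0000 +0.0013 -0.0191 -0.0360 +0.0252 -0.0767]
  T[5,:] = [+0.0000 +0.0193 -0.0101 -0.0208 -0.0556 -0.0049]
eigenvalue magnitudes: 0.2654, 0.1534, 0.0389, 0.0174, 0.0174, 0.0000.
ρ = 0.2654; 0.2654 < 1, so it converges for any x₀.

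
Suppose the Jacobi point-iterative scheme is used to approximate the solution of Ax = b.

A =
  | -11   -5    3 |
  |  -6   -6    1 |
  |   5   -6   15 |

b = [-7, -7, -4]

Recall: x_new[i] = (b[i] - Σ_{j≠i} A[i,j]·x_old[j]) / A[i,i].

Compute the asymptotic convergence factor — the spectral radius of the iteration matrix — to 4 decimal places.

0.7375

Write A = D+L+U with D = diag(-11, -6, 15).
T_J = -D⁻¹(L+U): T[0,1] = -(-5)/(-11) = -0.4545; T[0,0] = 0.
  T[0,:] = [+0.0000 -0.4545 +0.2727]
  T[1,:] = [-1.0000 +0.0000 +0.1667]
  T[2,:] = [-0.3333 +0.4000 +0.0000]
|eigenvalues of T|: 0.7375, 0.5182, 0.2194.
ρ = 0.7375; 0.7375 < 1: convergent.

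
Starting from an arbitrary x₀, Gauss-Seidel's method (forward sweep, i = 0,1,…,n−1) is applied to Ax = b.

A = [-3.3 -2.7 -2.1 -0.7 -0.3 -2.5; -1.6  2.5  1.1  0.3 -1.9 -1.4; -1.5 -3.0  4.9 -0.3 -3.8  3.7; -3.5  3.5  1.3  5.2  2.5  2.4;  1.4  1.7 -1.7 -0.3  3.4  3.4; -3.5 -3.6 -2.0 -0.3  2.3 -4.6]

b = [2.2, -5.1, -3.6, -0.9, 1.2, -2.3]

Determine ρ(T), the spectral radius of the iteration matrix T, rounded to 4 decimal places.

1.4821

Split A = D + L + U, D = diag(-3.3, 2.5, 4.9, 5.2, 3.4, -4.6).
T_GS = -(D+L)⁻¹U: row 0 first, T[0,3] = -(-0.7)/(-3.3) = -0.2121; later rows by forward substitution.
  T[0,:] = [+0.0000 -0.8182 -0.6364 -0.2121 -0.0909 -0.7576]
  T[1,:] = [+0.0000 -0.5236 -0.8473 -0.2558 +0.7018 +0.0752]
  T[2,:] = [+0.0000 -0.5711 -0.7135 -0.1603 +1.1774 -0.9410]
  T[3,:] = [+0.0000 -0.0555 +0.3203 +0.0694 -1.3087 -0.7868]
  T[4,:] = [+0.0000 +0.3083 +0.3572 +0.1412 +0.1597 -1.2656]
  T[5,:] = [+0.0000 +1.4384 +1.6152 +0.4973 -0.8268 +0.3453]
|λ(T)| sorted: 1.4821, 0.8398, 0.8398, 0.0878, 0.0878, 0.0000.
ρ(T) = max|λ| = 1.4821; 1.4821 > 1: divergent.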